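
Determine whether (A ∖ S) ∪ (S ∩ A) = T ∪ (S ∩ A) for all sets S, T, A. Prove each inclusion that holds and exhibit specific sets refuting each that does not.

(⊆) fails and (⊇) fails.

(⊆) This inclusion fails. Take S = ∅, T = ∅, A = {1}; then 1 ∈ (A ∖ S) ∪ (S ∩ A) but 1 ∉ T ∪ (S ∩ A).

(⊇) This inclusion fails. Take S = ∅, T = {1}, A = ∅; then 1 ∈ T ∪ (S ∩ A) but 1 ∉ (A ∖ S) ∪ (S ∩ A).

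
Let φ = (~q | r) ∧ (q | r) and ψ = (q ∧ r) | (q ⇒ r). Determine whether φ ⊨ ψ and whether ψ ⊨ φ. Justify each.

[⇒] Assume the antecedent. If r is true, (q ∧ r) | (q ⇒ r) reduces to true regardless of the other variables. If r is false, the antecedent cannot hold. Either way (q ∧ r) | (q ⇒ r) holds.

[⇐] This fails. Under r = F, q = F, the left side is false but the right side is true.

Only the forward direction holds.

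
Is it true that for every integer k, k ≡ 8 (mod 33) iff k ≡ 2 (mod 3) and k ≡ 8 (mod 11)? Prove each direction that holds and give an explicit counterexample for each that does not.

[⇒] Suppose k ≡ 8 (mod 33); write k = 33j + 8. Since 3 ∣ 33, reducing mod 3 gives k ≡ 8 ≡ 2 (mod 3); since 11 ∣ 33, reducing mod 11 gives k ≡ 8 (mod 11).

[⇐] Conversely, if k ≡ 2 (mod 3) and k ≡ 8 (mod 11), then by the Chinese remainder theorem k ≡ 8 (mod 33). This is exactly k ≡ 8 (mod 33).

The biconditional holds.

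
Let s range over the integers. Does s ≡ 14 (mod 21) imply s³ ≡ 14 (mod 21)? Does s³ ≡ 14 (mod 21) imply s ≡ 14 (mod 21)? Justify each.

(⇐) Suppose s³ ≡ 14 (mod 21). The only residue r in {0, …, 20} with r³ ≡ 14 (mod 21) is r = 14, so s ≡ 14 (mod 21).

(⇒) Suppose s ≡ 14 (mod 21). Write s = 21j + 14. Then (21j + 14)³ = 9261j³ + 18522j² + 12348j + 2744 = 21(441j³ + 882j² + 588j + 130) + 14, so s³ ≡ 14 (mod 21).

Both implications hold.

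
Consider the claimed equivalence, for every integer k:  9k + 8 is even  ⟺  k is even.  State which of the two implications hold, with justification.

Converse. Suppose k is even; write k = 2j. Then 9k + 8 = 9·(2j) + 8 = 2·9j + 8, which is even.

Forward direction. Suppose 9k + 8 is even. Since 9 is odd, 9k and k have the same parity, so 9k + 8 ≡ k + 8 (mod 2). As 8 is even, 9k + 8 is even exactly when k is even. Thus k is even.

The biconditional holds.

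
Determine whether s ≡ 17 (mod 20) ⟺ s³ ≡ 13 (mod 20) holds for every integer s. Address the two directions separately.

(⇒) Suppose s ≡ 17 (mod 20). Write s = 20j + 17. Then (20j + 17)³ = 8000j³ + 20400j² + 17340j + 4913 = 20(400j³ + 1020j² + 867j + 245) + 13, so s³ ≡ 13 (mod 20).

(⇐) Conversely, suppose s³ ≡ 13 (mod 20). The only residue r in {0, …, 19} with r³ ≡ 13 (mod 20) is r = 17, so s ≡ 17 (mod 20).

Both implications hold.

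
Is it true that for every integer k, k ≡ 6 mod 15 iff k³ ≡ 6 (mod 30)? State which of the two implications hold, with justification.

[⇒] This fails: take k = 21. Then 21 ≡ 6 (mod 15), but 21³ = 9261 ≡ 21 (mod 30), not 6.

[⇐] Conversely, the residues r modulo 30 with r³ ≡ 6 (mod 30) are exactly {6}, and each is ≡ 6 (mod 15).

The forward direction fails; the converse holds.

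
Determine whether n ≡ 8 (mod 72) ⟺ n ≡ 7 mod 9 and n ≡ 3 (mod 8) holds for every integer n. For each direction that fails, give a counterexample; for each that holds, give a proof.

(⇒) This fails: n = 8 gives 8 ≡ 8 (mod 72) but 8 ≡ 8 (mod 9), so the conjunction on the right does not hold.

(⇐) This fails: n = 43 satisfies both congruences on the right (43 ≡ 7 mod 9 and 43 ≡ 3 mod 8) yet 43 ≡ 43 (mod 72), not 8.

(⇒) fails and (⇐) fails.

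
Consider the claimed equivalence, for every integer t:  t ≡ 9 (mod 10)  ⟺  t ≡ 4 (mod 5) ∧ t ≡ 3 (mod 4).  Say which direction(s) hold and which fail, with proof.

The forward direction fails; the converse holds.

Forward direction. This fails: t = 9 gives 9 ≡ 9 (mod 10) but 9 ≡ 1 (mod 4), so the conjunction on the right does not hold.

Converse. If t ≡ 4 (mod 5) and t ≡ 3 (mod 4), then by the Chinese remainder theorem t ≡ 19 (mod 20). Since 19 ≡ 9 (mod 10) and 10 ∣ 20, we get t ≡ 9 (mod 10).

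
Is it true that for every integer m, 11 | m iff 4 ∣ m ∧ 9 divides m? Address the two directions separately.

(→) This fails: take m = 11. Certainly 11 ∣ 11, but 4 ∤ 11.

(←) This fails: take m = 36. Both 4 ∣ 36 and 9 ∣ 36, yet 36 is not a multiple of 11 (since 36 = 3·11 + 3), so 11 ∤ 36.

Both directions fail.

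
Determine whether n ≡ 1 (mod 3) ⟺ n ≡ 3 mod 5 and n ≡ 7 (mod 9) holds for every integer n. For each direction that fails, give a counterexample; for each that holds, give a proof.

Not equivalent: only (⇐) holds.

(⟹) This fails: n = 1 gives 1 ≡ 1 (mod 3) but 1 ≡ 1 (mod 5), so the conjunction on the right does not hold.

(⟸) Conversely, if n ≡ 3 (mod 5) and n ≡ 7 (mod 9), then by the Chinese remainder theorem n ≡ 43 (mod 45). Since 43 ≡ 1 (mod 3) and 3 ∣ 45, we get n ≡ 1 (mod 3).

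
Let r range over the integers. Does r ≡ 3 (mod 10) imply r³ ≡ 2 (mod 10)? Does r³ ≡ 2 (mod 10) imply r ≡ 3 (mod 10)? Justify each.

(⇒) fails and (⇐) fails.

(⟹) This fails: take r = 3. Then 3 ≡ 3 (mod 10), but 3³ = 27 ≡ 7 (mod 10), not 2.

(⟸) This fails: take r = 8. Then 8³ = 512 ≡ 2 (mod 10), yet 8 ≡ 8 (mod 10), not 3.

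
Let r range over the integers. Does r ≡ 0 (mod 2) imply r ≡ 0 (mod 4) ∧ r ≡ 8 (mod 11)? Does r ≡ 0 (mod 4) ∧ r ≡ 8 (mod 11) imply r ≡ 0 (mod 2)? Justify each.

Only the reverse direction holds.

Forward direction. This fails: r = 0 gives 0 ≡ 0 (mod 2) but 0 ≡ 0 (mod 11), so the conjunction on the right does not hold.

Converse. If r ≡ 0 (mod 4) and r ≡ 8 (mod 11), then by the Chinese remainder theorem r ≡ 8 (mod 44). Since 8 ≡ 0 (mod 2) and 2 ∣ 44, we get r ≡ 0 (mod 2).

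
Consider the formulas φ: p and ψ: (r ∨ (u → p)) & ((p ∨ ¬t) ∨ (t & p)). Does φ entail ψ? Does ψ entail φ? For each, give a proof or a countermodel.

(⇐) This fails. Under t = F, p = F, r = F, u = F, the left side is false but the right side is true.

(⇒) Assume the antecedent. If p is true, the consequent reduces to true regardless of the other variables. If p is false, the antecedent cannot hold. Either way the consequent holds.

Not equivalent: only (⇒) holds.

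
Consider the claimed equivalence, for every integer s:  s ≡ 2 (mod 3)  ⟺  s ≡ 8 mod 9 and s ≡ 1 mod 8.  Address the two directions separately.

(⇒) fails; (⇐) holds.

(⟹) This fails: s = 2 gives 2 ≡ 2 (mod 3) but 2 ≡ 2 (mod 9), so the conjunction on the right does not hold.

(⟸) Conversely, if s ≡ 8 (mod 9) and s ≡ 1 (mod 8), then by the Chinese remainder theorem s ≡ 17 (mod 72). Since 17 ≡ 2 (mod 3) and 3 ∣ 72, we get s ≡ 2 (mod 3).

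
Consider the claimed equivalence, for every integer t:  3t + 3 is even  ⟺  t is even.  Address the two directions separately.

Neither implication holds.

[⇒] This fails: t = 1 gives 3t + 3 = 6, which is even, but 1 is odd, not even.

[⇐] This also fails: t = 0 is even, but 3t + 3 = 3 is odd, not even.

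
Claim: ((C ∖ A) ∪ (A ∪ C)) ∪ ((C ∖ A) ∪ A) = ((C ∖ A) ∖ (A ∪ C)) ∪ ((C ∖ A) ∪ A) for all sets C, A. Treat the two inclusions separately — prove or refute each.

Both inclusions hold; the sets are equal.

(⟹) Let x ∈ ((C ∖ A) ∪ (A ∪ C)) ∪ ((C ∖ A) ∪ A). Then either x ∈ C and x ∉ A; or x ∈ A and x ∉ C; or x ∈ C ∩ A. In each case x ∈ ((C ∖ A) ∖ (A ∪ C)) ∪ ((C ∖ A) ∪ A), so ((C ∖ A) ∪ (A ∪ C)) ∪ ((C ∖ A) ∪ A) ⊆ ((C ∖ A) ∖ (A ∪ C)) ∪ ((C ∖ A) ∪ A).

(⟸) Let x ∈ ((C ∖ A) ∖ (A ∪ C)) ∪ ((C ∖ A) ∪ A). Then either x ∈ C and x ∉ A; or x ∈ A and x ∉ C; or x ∈ C ∩ A. In each case x ∈ ((C ∖ A) ∪ (A ∪ C)) ∪ ((C ∖ A) ∪ A), so ((C ∖ A) ∖ (A ∪ C)) ∪ ((C ∖ A) ∪ A) ⊆ ((C ∖ A) ∪ (A ∪ C)) ∪ ((C ∖ A) ∪ A).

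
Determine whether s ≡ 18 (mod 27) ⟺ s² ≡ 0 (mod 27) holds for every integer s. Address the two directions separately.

(⟹) Suppose s ≡ 18 (mod 27). Write s = 27j + 18. Then (27j + 18)² = 729j² + 972j + 324 = 27(27j² + 36j + 12) + 0, so s² ≡ 0 (mod 27).

(⟸) This fails: take s = 0. Then 0² = 0 ≡ 0 (mod 27), yet 0 ≡ 0 (mod 27), not 18.

The forward direction holds; the converse fails.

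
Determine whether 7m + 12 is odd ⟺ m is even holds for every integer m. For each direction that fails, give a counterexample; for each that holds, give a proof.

(⇒) fails and (⇐) fails.

(→) This fails: m = 7 gives 7m + 12 = 61, which is odd, but 7 is odd, not even.

(←) This also fails: m = 4 is even, but 7m + 12 = 40 is even, not odd.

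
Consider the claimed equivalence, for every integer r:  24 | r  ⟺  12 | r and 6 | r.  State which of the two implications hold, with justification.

(⇒) If 24 ∣ r, write r = 24q. Since 24 = 2·12, r = 12·(2q), so 12 ∣ r; and since 24 = 4·6, r = 6·(4q), so 6 ∣ r.

(⇐) This fails: take r = 12. Both 12 ∣ 12 and 6 ∣ 12, yet 12 is not a multiple of 24 (since 12 = 0·24 + 12), so 24 ∤ 12.

Only the forward direction holds.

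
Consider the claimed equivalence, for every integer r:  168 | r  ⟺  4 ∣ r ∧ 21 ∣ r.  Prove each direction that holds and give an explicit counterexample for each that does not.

Not equivalent: only (⇒) holds.

(⇒) If 168 ∣ r, write r = 168q. Since 168 = 42·4, r = 4·(42q), so 4 ∣ r; and since 168 = 8·21, r = 21·(8q), so 21 ∣ r.

(⇐) This fails: take r = 84. Both 4 ∣ 84 and 21 ∣ 84, yet 84 is not a multiple of 168 (since 84 = 0·168 + 84), so 168 ∤ 84.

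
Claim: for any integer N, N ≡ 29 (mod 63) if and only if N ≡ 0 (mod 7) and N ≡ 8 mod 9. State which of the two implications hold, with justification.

(→) This fails: N = 29 gives 29 ≡ 29 (mod 63) but 29 ≡ 1 (mod 7), so the conjunction on the right does not hold.

(←) This fails: N = 35 satisfies both congruences on the right (35 ≡ 0 mod 7 and 35 ≡ 8 mod 9) yet 35 ≡ 35 (mod 63), not 29.

(⇒) fails and (⇐) fails.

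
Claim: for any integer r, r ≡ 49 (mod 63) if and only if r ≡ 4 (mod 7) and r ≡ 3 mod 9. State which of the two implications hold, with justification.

Both directions fail.

[⇒] This fails: r = 49 gives 49 ≡ 49 (mod 63) but 49 ≡ 0 (mod 7), so the conjunction on the right does not hold.

[⇐] This fails: r = 39 satisfies both congruences on the right (39 ≡ 4 mod 7 and 39 ≡ 3 mod 9) yet 39 ≡ 39 (mod 63), not 49.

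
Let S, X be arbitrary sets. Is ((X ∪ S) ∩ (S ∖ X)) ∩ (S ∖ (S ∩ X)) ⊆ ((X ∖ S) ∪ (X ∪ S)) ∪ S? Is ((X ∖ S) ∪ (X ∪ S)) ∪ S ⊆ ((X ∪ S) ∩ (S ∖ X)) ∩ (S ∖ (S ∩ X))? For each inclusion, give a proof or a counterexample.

Reverse inclusion. This inclusion fails. Take S = ∅, X = {1}; then 1 ∈ ((X ∖ S) ∪ (X ∪ S)) ∪ S but 1 ∉ ((X ∪ S) ∩ (S ∖ X)) ∩ (S ∖ (S ∩ X)).

Forward inclusion. Let x ∈ ((X ∪ S) ∩ (S ∖ X)) ∩ (S ∖ (S ∩ X)). Then x ∈ S and x ∉ X, from which x ∈ ((X ∖ S) ∪ (X ∪ S)) ∪ S.

Only the forward inclusion holds.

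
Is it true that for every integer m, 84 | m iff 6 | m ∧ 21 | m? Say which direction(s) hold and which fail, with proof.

Only the forward direction holds.

(←) This fails: take m = 42. Both 6 ∣ 42 and 21 ∣ 42, yet 42 is not a multiple of 84 (since 42 = 0·84 + 42), so 84 ∤ 42.

(→) If 84 ∣ m, write m = 84q. Since 84 = 14·6, m = 6·(14q), so 6 ∣ m; and since 84 = 4·21, m = 21·(4q), so 21 ∣ m.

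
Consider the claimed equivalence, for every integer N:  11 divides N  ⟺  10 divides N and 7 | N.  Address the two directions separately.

Neither implication holds.

(→) This fails: take N = 11. Certainly 11 ∣ 11, but 10 ∤ 11.

(←) This fails: take N = 70. Both 10 ∣ 70 and 7 ∣ 70, yet 70 is not a multiple of 11 (since 70 = 6·11 + 4), so 11 ∤ 70.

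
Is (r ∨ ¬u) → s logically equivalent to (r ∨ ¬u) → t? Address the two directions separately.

(⇒) This fails. Under r = F, s = T, u = F, t = F, the left side is true but the right side is false.

(⇐) This fails. Under r = F, s = F, u = F, t = T, the left side is false but the right side is true.

Neither direction holds.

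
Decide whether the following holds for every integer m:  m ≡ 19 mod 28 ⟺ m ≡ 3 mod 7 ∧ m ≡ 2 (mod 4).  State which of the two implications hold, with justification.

[⇒] This fails: m = 19 gives 19 ≡ 19 (mod 28) but 19 ≡ 5 (mod 7), so the conjunction on the right does not hold.

[⇐] This fails: m = 10 satisfies both congruences on the right (10 ≡ 3 mod 7 and 10 ≡ 2 mod 4) yet 10 ≡ 10 (mod 28), not 19.

Neither implication holds.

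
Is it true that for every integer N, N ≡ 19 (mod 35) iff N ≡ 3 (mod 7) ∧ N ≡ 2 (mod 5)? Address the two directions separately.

(⇒) This fails: N = 19 gives 19 ≡ 19 (mod 35) but 19 ≡ 5 (mod 7), so the conjunction on the right does not hold.

(⇐) This fails: N = 17 satisfies both congruences on the right (17 ≡ 3 mod 7 and 17 ≡ 2 mod 5) yet 17 ≡ 17 (mod 35), not 19.

Both directions fail.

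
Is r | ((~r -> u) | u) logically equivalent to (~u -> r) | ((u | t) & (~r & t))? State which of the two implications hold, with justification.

(⇒) holds; (⇐) fails.

(⇒) Assume the antecedent. If u is true, the consequent reduces to true regardless of the other variables. If u is false, the antecedent forces (u = F, r = T, t = F) or (u = F, r = T, t = T), and the consequent holds there. Either way the consequent holds.

(⇐) This fails. Under u = F, r = F, t = T, the left side is false but the right side is true.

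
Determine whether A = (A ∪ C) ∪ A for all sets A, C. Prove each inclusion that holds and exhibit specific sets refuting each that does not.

(⟸) This inclusion fails. Take A = ∅, C = {1}; then 1 ∈ (A ∪ C) ∪ A but 1 ∉ A.

(⟹) Let x ∈ A. Then either x ∈ A and x ∉ C; or x ∈ A ∩ C. In each case x ∈ (A ∪ C) ∪ A, so A ⊆ (A ∪ C) ∪ A.

(⊆) holds; (⊇) fails.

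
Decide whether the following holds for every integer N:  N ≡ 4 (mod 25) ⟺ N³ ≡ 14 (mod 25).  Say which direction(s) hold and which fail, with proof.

Both directions hold; the statement is true.

Forward direction. Suppose N ≡ 4 (mod 25). Write N = 25j + 4. Then (25j + 4)³ = 15625j³ + 7500j² + 1200j + 64 = 25(625j³ + 300j² + 48j + 2) + 14, so N³ ≡ 14 (mod 25).

Converse. Suppose N³ ≡ 14 (mod 25). The only residue r in {0, …, 24} with r³ ≡ 14 (mod 25) is r = 4, so N ≡ 4 (mod 25).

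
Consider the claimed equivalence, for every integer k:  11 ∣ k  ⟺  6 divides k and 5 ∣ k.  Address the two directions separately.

Forward direction. This fails: take k = 11. Certainly 11 ∣ 11, but 6 ∤ 11.

Converse. This fails: take k = 30. Both 6 ∣ 30 and 5 ∣ 30, yet 30 is not a multiple of 11 (since 30 = 2·11 + 8), so 11 ∤ 30.

Neither direction holds.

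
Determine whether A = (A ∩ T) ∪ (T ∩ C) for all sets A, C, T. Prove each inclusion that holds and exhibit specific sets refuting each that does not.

(⊆) fails and (⊇) fails.

(⊆) This inclusion fails. Take A = {1}, C = ∅, T = ∅; then 1 ∈ A but 1 ∉ (A ∩ T) ∪ (T ∩ C).

(⊇) This inclusion fails. Take A = ∅, C = {1}, T = {1}; then 1 ∈ (A ∩ T) ∪ (T ∩ C) but 1 ∉ A.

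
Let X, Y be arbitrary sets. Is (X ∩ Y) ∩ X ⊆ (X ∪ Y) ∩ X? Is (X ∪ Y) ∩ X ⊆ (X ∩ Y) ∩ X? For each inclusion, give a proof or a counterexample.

(⊆) Let x ∈ (X ∩ Y) ∩ X. Then x ∈ X ∩ Y, from which x ∈ (X ∪ Y) ∩ X.

(⊇) This inclusion fails. Take X = {1}, Y = ∅; then 1 ∈ (X ∪ Y) ∩ X but 1 ∉ (X ∩ Y) ∩ X.

Only the forward inclusion holds.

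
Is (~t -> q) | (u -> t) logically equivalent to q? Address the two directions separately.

(⟹) This fails. Under t = F, u = F, q = F, the left side is true but the right side is false.

(⟸) Assume the antecedent. If t is true, (~t -> q) | (u -> t) reduces to true regardless of the other variables. If t is false, the antecedent forces (t = F, u = F, q = T) or (t = F, u = T, q = T), and (~t -> q) | (u -> t) holds there. Either way (~t -> q) | (u -> t) holds.

The forward direction fails; the converse holds.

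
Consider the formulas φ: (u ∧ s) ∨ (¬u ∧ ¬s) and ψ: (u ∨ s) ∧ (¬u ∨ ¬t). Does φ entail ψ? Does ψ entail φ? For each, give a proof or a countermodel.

[⇒] This fails. Under t = F, s = F, u = F, the left side is true but the right side is false.

[⇐] This fails. Under t = F, s = T, u = F, the left side is false but the right side is true.

Both directions fail.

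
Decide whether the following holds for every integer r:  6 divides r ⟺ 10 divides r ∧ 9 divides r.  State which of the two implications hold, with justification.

(⇒) fails; (⇐) holds.

[⇐] Suppose 10 ∣ r and 9 ∣ r. Any common multiple of 10 and 9 is a multiple of their lcm; here gcd(10, 9) = 1, so lcm(10, 9) = 10·9 = 90, so 90 ∣ r. Since 6 ∣ 90, it follows that 6 ∣ r.

[⇒] This fails: take r = 6. Certainly 6 ∣ 6, but 10 ∤ 6.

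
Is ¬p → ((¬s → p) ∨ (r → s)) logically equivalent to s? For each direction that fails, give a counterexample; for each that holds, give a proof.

Forward direction. This fails. Under p = F, s = F, r = F, the left side is true but the right side is false.

Converse. Assume the antecedent. If p is true, ¬p → ((¬s → p) ∨ (r → s)) reduces to true regardless of the other variables. If p is false, the antecedent forces (p = F, s = T, r = F) or (p = F, s = T, r = T), and ¬p → ((¬s → p) ∨ (r → s)) holds there. Either way ¬p → ((¬s → p) ∨ (r → s)) holds.

(⇒) fails; (⇐) holds.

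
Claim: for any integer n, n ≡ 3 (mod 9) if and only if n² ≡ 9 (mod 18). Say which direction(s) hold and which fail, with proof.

(⇒) fails and (⇐) fails.

[⇒] This fails: take n = 12. Then 12 ≡ 3 (mod 9), but 12² = 144 ≡ 0 (mod 18), not 9.

[⇐] This fails: take n = 9. Then 9² = 81 ≡ 9 (mod 18), yet 9 ≡ 0 (mod 9), not 3.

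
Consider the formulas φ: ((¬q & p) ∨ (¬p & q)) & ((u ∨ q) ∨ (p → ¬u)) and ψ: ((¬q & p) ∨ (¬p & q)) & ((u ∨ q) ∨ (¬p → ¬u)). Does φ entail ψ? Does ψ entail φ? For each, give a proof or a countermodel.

(⇐) Assume the antecedent. If u is true, the antecedent forces (u = T, p = T, q = F) or (u = T, p = F, q = T), and the consequent holds there. If u is false, the antecedent forces (u = F, p = T, q = F) or (u = F, p = F, q = T), and the consequent holds there. Either way the consequent holds.

(⇒) Assume the antecedent. If u is true, the antecedent forces (u = T, p = T, q = F) or (u = T, p = F, q = T), and the consequent holds there. If u is false, the antecedent forces (u = F, p = T, q = F) or (u = F, p = F, q = T), and the consequent holds there. Either way the consequent holds.

Both implications hold.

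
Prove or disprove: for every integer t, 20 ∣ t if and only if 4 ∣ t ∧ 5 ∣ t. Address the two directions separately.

Equivalent; both directions hold.

Forward direction. If 20 ∣ t, write t = 20q. Since 20 = 5·4, t = 4·(5q), so 4 ∣ t; and since 20 = 4·5, t = 5·(4q), so 5 ∣ t.

Converse. Suppose 4 ∣ t and 5 ∣ t. Any common multiple of 4 and 5 is a multiple of their lcm; here gcd(4, 5) = 1, so lcm(4, 5) = 4·5 = 20, so 20 ∣ t.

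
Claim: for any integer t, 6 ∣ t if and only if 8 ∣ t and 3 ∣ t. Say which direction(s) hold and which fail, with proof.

Not equivalent: only (⇐) holds.

(→) This fails: take t = 6. Certainly 6 ∣ 6, but 8 ∤ 6.

(←) Suppose 8 ∣ t and 3 ∣ t. Any common multiple of 8 and 3 is a multiple of their lcm; here gcd(8, 3) = 1, so lcm(8, 3) = 8·3 = 24, so 24 ∣ t. Since 6 ∣ 24, it follows that 6 ∣ t.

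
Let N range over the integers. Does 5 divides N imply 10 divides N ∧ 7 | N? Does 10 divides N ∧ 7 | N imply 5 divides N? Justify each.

(⇐) Suppose 10 ∣ N and 7 ∣ N. Any common multiple of 10 and 7 is a multiple of their lcm; here gcd(10, 7) = 1, so lcm(10, 7) = 10·7 = 70, so 70 ∣ N. Since 5 ∣ 70, it follows that 5 ∣ N.

(⇒) This fails: take N = 5. Certainly 5 ∣ 5, but 10 ∤ 5.

(⇒) fails; (⇐) holds.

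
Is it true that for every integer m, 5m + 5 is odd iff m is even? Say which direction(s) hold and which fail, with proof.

Both directions hold.

(⟹) Suppose 5m + 5 is odd. Since 5 is odd, 5m and m have the same parity, so 5m + 5 ≡ m + 5 (mod 2). As 5 is odd, 5m + 5 is odd exactly when m is even. Thus m is even.

(⟸) Conversely, suppose m is even; write m = 2j. Then 5m + 5 = 5·(2j) + 5 = 2·5j + 5, which is odd.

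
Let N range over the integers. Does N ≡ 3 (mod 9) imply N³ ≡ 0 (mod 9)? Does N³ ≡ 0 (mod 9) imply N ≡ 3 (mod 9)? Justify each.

Not equivalent: only (⇒) holds.

[⇒] Suppose N ≡ 3 (mod 9). Write N = 9j + 3. Then (9j + 3)³ = 729j³ + 729j² + 243j + 27 = 9(81j³ + 81j² + 27j + 3) + 0, so N³ ≡ 0 (mod 9).

[⇐] This fails: take N = 0. Then 0³ = 0 ≡ 0 (mod 9), yet 0 ≡ 0 (mod 9), not 3.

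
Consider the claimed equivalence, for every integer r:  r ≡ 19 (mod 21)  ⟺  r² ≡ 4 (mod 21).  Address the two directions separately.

Only the forward implication holds.

(←) This fails: take r = 2. Then 2² = 4 ≡ 4 (mod 21), yet 2 ≡ 2 (mod 21), not 19.

(→) Suppose r ≡ 19 (mod 21). Write r = 21j + 19. Then (21j + 19)² = 441j² + 798j + 361 = 21(21j² + 38j + 17) + 4, so r² ≡ 4 (mod 21).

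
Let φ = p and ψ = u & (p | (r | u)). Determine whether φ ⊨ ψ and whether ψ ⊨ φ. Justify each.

(⇒) This fails. Under r = F, p = T, u = F, the left side is true but the right side is false.

(⇐) This fails. Under r = F, p = F, u = T, the left side is false but the right side is true.

Neither direction holds.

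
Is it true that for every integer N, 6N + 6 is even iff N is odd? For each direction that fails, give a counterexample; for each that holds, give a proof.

(⟹) This fails: take N = 0. Then 6N + 6 = 6, which is even, yet N = 0 is even, not odd.

(⟸) Suppose N is odd. Since 6 is even, 6N is even for every N, so 6N + 6 has the same parity as 6, which is even. Hence 6N + 6 is even.

Only the converse holds.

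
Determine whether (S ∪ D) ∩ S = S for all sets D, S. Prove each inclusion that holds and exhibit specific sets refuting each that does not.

The two sets are equal.

(⊆) Let x ∈ (S ∪ D) ∩ S. Then either x ∈ S and x ∉ D; or x ∈ D ∩ S. In each case x ∈ S, so (S ∪ D) ∩ S ⊆ S.

(⊇) Let x ∈ S. Then either x ∈ S and x ∉ D; or x ∈ D ∩ S. In each case x ∈ (S ∪ D) ∩ S, so S ⊆ (S ∪ D) ∩ S.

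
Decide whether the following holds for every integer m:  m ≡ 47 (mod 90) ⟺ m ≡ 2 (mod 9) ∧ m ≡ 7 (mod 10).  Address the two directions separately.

(⇐) If m ≡ 2 (mod 9) and m ≡ 7 (mod 10), then by the Chinese remainder theorem m ≡ 47 (mod 90). This is exactly m ≡ 47 (mod 90).

(⇒) Suppose m ≡ 47 (mod 90); write m = 90j + 47. Since 9 ∣ 90, reducing mod 9 gives m ≡ 47 ≡ 2 (mod 9); since 10 ∣ 90, reducing mod 10 gives m ≡ 47 ≡ 7 (mod 10).

Both directions hold.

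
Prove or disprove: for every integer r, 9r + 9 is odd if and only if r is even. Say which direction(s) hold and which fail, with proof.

Both directions hold.

(⟸) Suppose r is even; write r = 2j. Then 9r + 9 = 9·(2j) + 9 = 2·9j + 9, which is odd.

(⟹) Suppose 9r + 9 is odd. Since 9 is odd, 9r and r have the same parity, so 9r + 9 ≡ r + 9 (mod 2). As 9 is odd, 9r + 9 is odd exactly when r is even. Thus r is even.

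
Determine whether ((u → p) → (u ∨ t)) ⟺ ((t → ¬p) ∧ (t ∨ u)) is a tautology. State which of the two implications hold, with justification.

(⟹) This fails. Under t = T, p = T, u = F, the left side is true but the right side is false.

(⟸) Assume the antecedent. If t is true, (u → p) → (u ∨ t) reduces to true regardless of the other variables. If t is false, the antecedent forces (t = F, p = F, u = T) or (t = F, p = T, u = T), and (u → p) → (u ∨ t) holds there. Either way (u → p) → (u ∨ t) holds.

Only the converse holds.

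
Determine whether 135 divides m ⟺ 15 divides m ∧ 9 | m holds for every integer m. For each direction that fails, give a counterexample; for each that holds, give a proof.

The forward direction holds; the converse fails.

(⟹) If 135 ∣ m, write m = 135q. Since 135 = 9·15, m = 15·(9q), so 15 ∣ m; and since 135 = 15·9, m = 9·(15q), so 9 ∣ m.

(⟸) This fails: take m = 45. Both 15 ∣ 45 and 9 ∣ 45, yet 45 is not a multiple of 135 (since 45 = 0·135 + 45), so 135 ∤ 45.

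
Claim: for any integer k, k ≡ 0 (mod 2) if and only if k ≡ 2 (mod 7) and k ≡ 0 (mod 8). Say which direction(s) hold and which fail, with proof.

(⇒) This fails: k = 0 gives 0 ≡ 0 (mod 2) but 0 ≡ 0 (mod 7), so the conjunction on the right does not hold.

(⇐) Conversely, if k ≡ 2 (mod 7) and k ≡ 0 (mod 8), then by the Chinese remainder theorem k ≡ 16 (mod 56). Since 16 ≡ 0 (mod 2) and 2 ∣ 56, we get k ≡ 0 (mod 2).

(⇒) fails; (⇐) holds.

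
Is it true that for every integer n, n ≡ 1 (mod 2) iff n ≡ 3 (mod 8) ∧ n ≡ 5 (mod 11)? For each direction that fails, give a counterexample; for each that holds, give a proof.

Forward direction. This fails: n = 1 gives 1 ≡ 1 (mod 2) but 1 ≡ 1 (mod 8), so the conjunction on the right does not hold.

Converse. If n ≡ 3 (mod 8) and n ≡ 5 (mod 11), then by the Chinese remainder theorem n ≡ 27 (mod 88). Since 27 ≡ 1 (mod 2) and 2 ∣ 88, we get n ≡ 1 (mod 2).

The forward direction fails; the converse holds.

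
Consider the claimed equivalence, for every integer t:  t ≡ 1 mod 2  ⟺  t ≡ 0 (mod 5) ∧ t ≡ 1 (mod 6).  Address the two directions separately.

Forward direction. This fails: t = 1 gives 1 ≡ 1 (mod 2) but 1 ≡ 1 (mod 5), so the conjunction on the right does not hold.

Converse. If t ≡ 0 (mod 5) and t ≡ 1 (mod 6), then by the Chinese remainder theorem t ≡ 25 (mod 30). Since 25 ≡ 1 (mod 2) and 2 ∣ 30, we get t ≡ 1 (mod 2).

(⇒) fails; (⇐) holds.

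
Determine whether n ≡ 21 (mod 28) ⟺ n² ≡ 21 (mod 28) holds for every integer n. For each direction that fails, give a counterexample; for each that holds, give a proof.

(⟹) Suppose n ≡ 21 (mod 28). Write n = 28j + 21. Then (28j + 21)² = 784j² + 1176j + 441 = 28(28j² + 42j + 15) + 21, so n² ≡ 21 (mod 28).

(⟸) This fails: take n = 7. Then 7² = 49 ≡ 21 (mod 28), yet 7 ≡ 7 (mod 28), not 21.

Only the forward implication holds.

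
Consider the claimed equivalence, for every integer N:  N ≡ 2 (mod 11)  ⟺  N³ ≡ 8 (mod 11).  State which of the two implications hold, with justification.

Both directions hold.

Forward direction. Suppose N ≡ 2 (mod 11). Write N = 11j + 2. Then (11j + 2)³ = 1331j³ + 726j² + 132j + 8 = 11(121j³ + 66j² + 12j) + 8, so N³ ≡ 8 (mod 11).

Converse. For the converse, argue contrapositively. If N ≢ 2 (mod 11), then N is congruent to one of 0, 1, 3, 4, 5, 6, 7, 8, 9, 10 modulo 11, and these give N³ ≡ 0, 1, 5, 9, 4, 7, 2, 6, 3, 10 respectively — never 8.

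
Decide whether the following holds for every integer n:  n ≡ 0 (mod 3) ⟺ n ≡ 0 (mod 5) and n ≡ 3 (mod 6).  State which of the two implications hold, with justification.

Only the reverse direction holds.

(⇐) If n ≡ 0 (mod 5) and n ≡ 3 (mod 6), then by the Chinese remainder theorem n ≡ 15 (mod 30). Since 15 ≡ 0 (mod 3) and 3 ∣ 30, we get n ≡ 0 (mod 3).

(⇒) This fails: n = 0 gives 0 ≡ 0 (mod 3) but 0 ≡ 0 (mod 6), so the conjunction on the right does not hold.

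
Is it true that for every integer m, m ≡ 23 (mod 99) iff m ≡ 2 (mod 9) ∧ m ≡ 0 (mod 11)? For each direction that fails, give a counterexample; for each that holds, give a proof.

Forward direction. This fails: m = 23 gives 23 ≡ 23 (mod 99) but 23 ≡ 5 (mod 9), so the conjunction on the right does not hold.

Converse. This fails: m = 11 satisfies both congruences on the right (11 ≡ 2 mod 9 and 11 ≡ 0 mod 11) yet 11 ≡ 11 (mod 99), not 23.

Both directions fail.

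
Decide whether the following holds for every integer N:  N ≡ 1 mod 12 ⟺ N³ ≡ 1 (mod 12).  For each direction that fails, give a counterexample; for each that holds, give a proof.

Both implications hold.

Converse. For the converse, argue contrapositively. If N ≢ 1 (mod 12), then N is congruent to one of 0, 2, 3, 4, 5, 6, 7, 8, 9, 10, 11 modulo 12, and these give N³ ≡ 0, 8, 3, 4, 5, 0, 7, 8, 9, 4, 11 respectively — never 1.

Forward direction. Suppose N ≡ 1 mod 12. Write N = 12j + 1. Then (12j + 1)³ = 1728j³ + 432j² + 36j + 1 = 12(144j³ + 36j² + 3j) + 1, so N³ ≡ 1 (mod 12).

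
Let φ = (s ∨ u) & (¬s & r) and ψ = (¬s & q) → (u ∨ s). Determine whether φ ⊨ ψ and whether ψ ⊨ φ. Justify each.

Only the forward implication holds.

(⟹) Assume the antecedent. If s is true, the antecedent cannot hold. If s is false, the antecedent forces (s = F, u = T, r = T, q = F) or (s = F, u = T, r = T, q = T), and (¬s & q) → (u ∨ s) holds there. Either way (¬s & q) → (u ∨ s) holds.

(⟸) This fails. Under s = F, u = F, r = F, q = F, the left side is false but the right side is true.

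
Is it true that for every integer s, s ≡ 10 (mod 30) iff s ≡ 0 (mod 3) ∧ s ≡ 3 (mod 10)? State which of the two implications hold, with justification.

(⇒) This fails: s = 10 gives 10 ≡ 10 (mod 30) but 10 ≡ 1 (mod 3), so the conjunction on the right does not hold.

(⇐) This fails: s = 3 satisfies both congruences on the right (3 ≡ 0 mod 3 and 3 ≡ 3 mod 10) yet 3 ≡ 3 (mod 30), not 10.

Neither implication holds.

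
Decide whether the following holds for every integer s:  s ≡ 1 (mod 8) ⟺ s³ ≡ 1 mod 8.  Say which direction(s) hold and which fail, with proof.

(→) Suppose s ≡ 1 (mod 8). Write s = 8j + 1. Then (8j + 1)³ = 512j³ + 192j² + 24j + 1 = 8(64j³ + 24j² + 3j) + 1, so s³ ≡ 1 (mod 8).

(←) Conversely, suppose s³ ≡ 1 (mod 8). The only residue r in {0, …, 7} with r³ ≡ 1 (mod 8) is r = 1, so s ≡ 1 (mod 8).

Equivalent; both directions hold.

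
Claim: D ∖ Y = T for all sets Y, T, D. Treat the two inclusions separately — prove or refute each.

(⟹) This inclusion fails. Take Y = ∅, T = ∅, D = {1}; then 1 ∈ D ∖ Y but 1 ∉ T.

(⟸) This inclusion fails. Take Y = ∅, T = {1}, D = ∅; then 1 ∈ T but 1 ∉ D ∖ Y.

Both inclusions fail.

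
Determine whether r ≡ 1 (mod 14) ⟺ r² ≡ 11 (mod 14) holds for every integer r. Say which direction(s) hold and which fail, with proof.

(⟹) This fails: take r = 1. Then 1 ≡ 1 (mod 14), but 1² = 1 ≡ 1 (mod 14), not 11.

(⟸) This fails: take r = 5. Then 5² = 25 ≡ 11 (mod 14), yet 5 ≡ 5 (mod 14), not 1.

Neither implication holds.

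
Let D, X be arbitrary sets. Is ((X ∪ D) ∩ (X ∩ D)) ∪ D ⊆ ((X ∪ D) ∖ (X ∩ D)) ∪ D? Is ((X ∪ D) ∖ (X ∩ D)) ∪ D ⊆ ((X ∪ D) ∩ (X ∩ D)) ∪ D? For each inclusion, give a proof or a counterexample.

Forward inclusion. Let x ∈ ((X ∪ D) ∩ (X ∩ D)) ∪ D. Then either x ∈ D and x ∉ X; or x ∈ D ∩ X. In each case x ∈ ((X ∪ D) ∖ (X ∩ D)) ∪ D, so ((X ∪ D) ∩ (X ∩ D)) ∪ D ⊆ ((X ∪ D) ∖ (X ∩ D)) ∪ D.

Reverse inclusion. This inclusion fails. Take D = ∅, X = {1}; then 1 ∈ ((X ∪ D) ∖ (X ∩ D)) ∪ D but 1 ∉ ((X ∪ D) ∩ (X ∩ D)) ∪ D.

The sets are not equal: only the forward inclusion holds.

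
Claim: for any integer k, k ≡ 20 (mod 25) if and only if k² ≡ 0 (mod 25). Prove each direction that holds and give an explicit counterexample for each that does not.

Not equivalent: only (⇒) holds.

[⇒] Suppose k ≡ 20 (mod 25). Write k = 25j + 20. Then (25j + 20)² = 625j² + 1000j + 400 = 25(25j² + 40j + 16) + 0, so k² ≡ 0 (mod 25).

[⇐] This fails: take k = 0. Then 0² = 0 ≡ 0 (mod 25), yet 0 ≡ 0 (mod 25), not 20.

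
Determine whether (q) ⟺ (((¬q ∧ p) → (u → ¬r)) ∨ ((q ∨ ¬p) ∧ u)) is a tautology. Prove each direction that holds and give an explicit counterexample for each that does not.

Forward direction. Assume the antecedent. If q is true, the consequent reduces to true regardless of the other variables. If q is false, the antecedent cannot hold. Either way the consequent holds.

Converse. This fails. Under r = F, q = F, p = F, u = F, the left side is false but the right side is true.

The forward direction holds; the converse fails.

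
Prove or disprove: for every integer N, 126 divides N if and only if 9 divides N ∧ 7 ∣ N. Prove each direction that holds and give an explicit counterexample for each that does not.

Only the forward direction holds.

(→) If 126 ∣ N, write N = 126q. Since 126 = 14·9, N = 9·(14q), so 9 ∣ N; and since 126 = 18·7, N = 7·(18q), so 7 ∣ N.

(←) This fails: take N = 63. Both 9 ∣ 63 and 7 ∣ 63, yet 63 is not a multiple of 126 (since 63 = 0·126 + 63), so 126 ∤ 63.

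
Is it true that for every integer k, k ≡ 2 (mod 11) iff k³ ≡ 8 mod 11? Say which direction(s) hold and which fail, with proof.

Forward direction. Suppose k ≡ 2 (mod 11). Write k = 11j + 2. Then (11j + 2)³ = 1331j³ + 726j² + 132j + 8 = 11(121j³ + 66j² + 12j) + 8, so k³ ≡ 8 (mod 11).

Converse. Suppose k³ ≡ 8 (mod 11). The only residue r in {0, …, 10} with r³ ≡ 8 (mod 11) is r = 2, so k ≡ 2 (mod 11).

Both directions hold.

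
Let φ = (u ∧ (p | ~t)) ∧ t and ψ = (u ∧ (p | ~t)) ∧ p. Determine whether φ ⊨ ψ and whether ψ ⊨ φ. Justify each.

(⇒) Assume the antecedent. If u is true, the antecedent forces (u = T, p = T, t = T), and (u ∧ (p | ~t)) ∧ p holds there. If u is false, the antecedent cannot hold. Either way (u ∧ (p | ~t)) ∧ p holds.

(⇐) This fails. Under u = T, p = T, t = F, the left side is false but the right side is true.

Only the forward implication holds.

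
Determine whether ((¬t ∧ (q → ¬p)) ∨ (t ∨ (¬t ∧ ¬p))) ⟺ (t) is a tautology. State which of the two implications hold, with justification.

(⇒) fails; (⇐) holds.

(→) This fails. Under q = F, p = F, t = F, the left side is true but the right side is false.

(←) Assume the antecedent. If q is true, the antecedent forces (q = T, p = F, t = T) or (q = T, p = T, t = T), and the consequent holds there. If q is false, the consequent reduces to true regardless of the other variables. Either way the consequent holds.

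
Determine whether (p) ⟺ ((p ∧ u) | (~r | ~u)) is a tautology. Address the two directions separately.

Only the forward direction holds.

(⟹) Assume the antecedent. If p is true, (p ∧ u) | (~r | ~u) reduces to true regardless of the other variables. If p is false, the antecedent cannot hold. Either way (p ∧ u) | (~r | ~u) holds.

(⟸) This fails. Under p = F, r = F, u = F, the left side is false but the right side is true.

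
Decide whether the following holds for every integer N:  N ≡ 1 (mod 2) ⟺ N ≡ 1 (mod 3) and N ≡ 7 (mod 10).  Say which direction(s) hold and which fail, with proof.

(⇒) This fails: N = 1 gives 1 ≡ 1 (mod 2) but 1 ≡ 1 (mod 10), so the conjunction on the right does not hold.

(⇐) Conversely, if N ≡ 1 (mod 3) and N ≡ 7 (mod 10), then by the Chinese remainder theorem N ≡ 7 (mod 30). Since 7 ≡ 1 (mod 2) and 2 ∣ 30, we get N ≡ 1 (mod 2).

Not equivalent: only (⇐) holds.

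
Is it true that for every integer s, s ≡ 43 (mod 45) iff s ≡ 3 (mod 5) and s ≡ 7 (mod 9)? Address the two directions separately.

Both directions hold; the statement is true.

(⟹) Suppose s ≡ 43 (mod 45); write s = 45j + 43. Since 5 ∣ 45, reducing mod 5 gives s ≡ 43 ≡ 3 (mod 5); since 9 ∣ 45, reducing mod 9 gives s ≡ 43 ≡ 7 (mod 9).

(⟸) Conversely, if s ≡ 3 (mod 5) and s ≡ 7 (mod 9), then by the Chinese remainder theorem s ≡ 43 (mod 45). This is exactly s ≡ 43 (mod 45).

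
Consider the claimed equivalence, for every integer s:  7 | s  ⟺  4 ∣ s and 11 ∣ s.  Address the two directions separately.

(⟹) This fails: take s = 7. Certainly 7 ∣ 7, but 4 ∤ 7.

(⟸) This fails: take s = 44. Both 4 ∣ 44 and 11 ∣ 44, yet 44 is not a multiple of 7 (since 44 = 6·7 + 2), so 7 ∤ 44.

Both directions fail.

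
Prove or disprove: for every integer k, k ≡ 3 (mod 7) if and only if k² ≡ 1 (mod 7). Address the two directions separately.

[⇒] This fails: take k = 3. Then 3 ≡ 3 (mod 7), but 3² = 9 ≡ 2 (mod 7), not 1.

[⇐] This fails: take k = 1. Then 1² = 1 ≡ 1 (mod 7), yet 1 ≡ 1 (mod 7), not 3.

(⇒) fails and (⇐) fails.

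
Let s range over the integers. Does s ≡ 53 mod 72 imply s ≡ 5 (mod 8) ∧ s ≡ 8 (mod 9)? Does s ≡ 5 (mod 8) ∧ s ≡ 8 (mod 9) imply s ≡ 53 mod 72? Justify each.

(⟸) If s ≡ 5 (mod 8) and s ≡ 8 (mod 9), then by the Chinese remainder theorem s ≡ 53 (mod 72). This is exactly s ≡ 53 (mod 72).

(⟹) Suppose s ≡ 53 (mod 72); write s = 72j + 53. Since 8 ∣ 72, reducing mod 8 gives s ≡ 53 ≡ 5 (mod 8); since 9 ∣ 72, reducing mod 9 gives s ≡ 53 ≡ 8 (mod 9).

Both implications hold.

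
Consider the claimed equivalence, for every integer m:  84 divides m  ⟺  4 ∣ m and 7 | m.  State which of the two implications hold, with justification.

[⇒] If 84 ∣ m, write m = 84q. Since 84 = 21·4, m = 4·(21q), so 4 ∣ m; and since 84 = 12·7, m = 7·(12q), so 7 ∣ m.

[⇐] This fails: take m = 28. Both 4 ∣ 28 and 7 ∣ 28, yet 28 is not a multiple of 84 (since 28 = 0·84 + 28), so 84 ∤ 28.

The forward direction holds; the converse fails.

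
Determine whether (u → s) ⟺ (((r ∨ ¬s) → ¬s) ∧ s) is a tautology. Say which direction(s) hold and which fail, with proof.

Forward direction. This fails. Under s = F, u = F, r = F, the left side is true but the right side is false.

Converse. Assume the antecedent. If s is true, u → s reduces to true regardless of the other variables. If s is false, the antecedent cannot hold. Either way u → s holds.

Only the converse holds.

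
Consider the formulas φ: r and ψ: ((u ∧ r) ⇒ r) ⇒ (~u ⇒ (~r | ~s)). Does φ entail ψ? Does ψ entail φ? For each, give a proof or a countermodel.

(⟹) This fails. Under s = T, r = T, u = F, the left side is true but the right side is false.

(⟸) This fails. Under s = F, r = F, u = F, the left side is false but the right side is true.

Neither implication holds.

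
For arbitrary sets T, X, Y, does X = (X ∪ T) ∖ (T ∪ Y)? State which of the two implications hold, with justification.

Forward inclusion. This inclusion fails. Take T = {1}, X = {1}, Y = ∅; then 1 ∈ X but 1 ∉ (X ∪ T) ∖ (T ∪ Y).

Reverse inclusion. Let x ∈ (X ∪ T) ∖ (T ∪ Y). Then x ∈ X and x ∉ T, Y, from which x ∈ X.

(⊆) fails; (⊇) holds.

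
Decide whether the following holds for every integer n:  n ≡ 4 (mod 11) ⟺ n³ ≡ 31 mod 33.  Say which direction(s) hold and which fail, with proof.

Only the converse holds.

Forward direction. This fails: take n = 15. Then 15 ≡ 4 (mod 11), but 15³ = 3375 ≡ 9 (mod 33), not 31.

Converse. The residues r modulo 33 with r³ ≡ 31 (mod 33) are exactly {4}, and each is ≡ 4 (mod 11).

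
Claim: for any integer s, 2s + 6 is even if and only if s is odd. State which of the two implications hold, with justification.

(⇐) Suppose s is odd. Since 2 is even, 2s is even for every s, so 2s + 6 has the same parity as 6, which is even. Hence 2s + 6 is even.

(⇒) This fails: take s = 4. Then 2s + 6 = 14, which is even, yet s = 4 is even, not odd.

(⇒) fails; (⇐) holds.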